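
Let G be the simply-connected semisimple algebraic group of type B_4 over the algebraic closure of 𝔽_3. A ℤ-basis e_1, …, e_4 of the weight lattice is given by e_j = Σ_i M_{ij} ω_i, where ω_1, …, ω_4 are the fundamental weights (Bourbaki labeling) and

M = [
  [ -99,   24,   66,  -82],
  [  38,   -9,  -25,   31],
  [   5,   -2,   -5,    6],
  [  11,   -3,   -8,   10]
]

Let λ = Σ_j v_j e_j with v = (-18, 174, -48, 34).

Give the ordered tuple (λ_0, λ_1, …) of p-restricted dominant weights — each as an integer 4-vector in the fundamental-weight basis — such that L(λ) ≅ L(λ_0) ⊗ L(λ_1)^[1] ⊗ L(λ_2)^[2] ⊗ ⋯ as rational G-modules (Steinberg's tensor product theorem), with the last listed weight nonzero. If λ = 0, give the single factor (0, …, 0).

((2, 1, 0, 1), (0, 1, 2, 1))

In the fundamental-weight basis, λ has coordinates c = M·v (v = (-18, 174, -48, 34)):
  c_1 = (-99)·(-18) + 24·174 + (66)·(-48) + (-82)·(34) = 2
  c_2 = (38)·(-18) + (-9)·(174) + (-25)·(-48) + 31·34 = 4
  c_3 = (5)·(-18) + (-2)·(174) + (-5)·(-48) + 6·34 = 6
  c_4 = (11)·(-18) + (-3)·(174) + (-8)·(-48) + 10·34 = 4
p = 3; digits c_i = Σ_j d_{ij}·3^j, 0 ≤ d_{ij} < 3:
  c_1 = 2 = 2·3^0
  c_2 = 4 = 1·3^0 + 1·3^1
  c_3 = 6 = 0·3^0 + 2·3^1
  c_4 = 4 = 1·3^0 + 1·3^1
p-restricted factor λ_0 = (2, 1, 0, 1)
p-restricted factor λ_1 = (0, 1, 2, 1)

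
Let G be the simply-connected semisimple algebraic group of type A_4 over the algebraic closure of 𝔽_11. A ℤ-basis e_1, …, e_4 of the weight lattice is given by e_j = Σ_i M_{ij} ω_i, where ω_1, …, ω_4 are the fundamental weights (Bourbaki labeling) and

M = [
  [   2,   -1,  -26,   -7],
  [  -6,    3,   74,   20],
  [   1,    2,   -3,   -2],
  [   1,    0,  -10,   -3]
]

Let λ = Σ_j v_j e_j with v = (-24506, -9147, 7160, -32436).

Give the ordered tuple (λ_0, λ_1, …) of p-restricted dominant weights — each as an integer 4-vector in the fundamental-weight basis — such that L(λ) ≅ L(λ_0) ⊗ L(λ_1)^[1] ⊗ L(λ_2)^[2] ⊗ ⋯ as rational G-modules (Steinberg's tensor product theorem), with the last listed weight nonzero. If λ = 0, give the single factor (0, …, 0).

((4, 0, 9, 3), (5, 10, 9, 10), (8, 5, 4, 9))

In the fundamental-weight basis, λ has coordinates c = M·v (v = (-24506, -9147, 7160, -32436)):
  c_1 = (2)·(-24506) + (-1)·(-9147) + (-26)·(7160) + (-7)·(-32436) = 1027
  c_2 = (-6)·(-24506) + (3)·(-9147) + 74·7160 + (20)·(-32436) = 715
  c_3 = (1)·(-24506) + (2)·(-9147) + (-3)·(7160) + (-2)·(-32436) = 592
  c_4 = (1)·(-24506) + (0)·(-9147) + (-10)·(7160) + (-3)·(-32436) = 1202
Expand coordinatewise in base 11:
  c_1 = 1027 = 4·11^0 + 5·11^1 + 8·11^2
  c_2 = 715 = 0·11^0 + 10·11^1 + 5·11^2
  c_3 = 592 = 9·11^0 + 9·11^1 + 4·11^2
  c_4 = 1202 = 3·11^0 + 10·11^1 + 9·11^2
λ_0 = (4, 0, 9, 3)
λ_1 = (5, 10, 9, 10)
λ_2 = (8, 5, 4, 9)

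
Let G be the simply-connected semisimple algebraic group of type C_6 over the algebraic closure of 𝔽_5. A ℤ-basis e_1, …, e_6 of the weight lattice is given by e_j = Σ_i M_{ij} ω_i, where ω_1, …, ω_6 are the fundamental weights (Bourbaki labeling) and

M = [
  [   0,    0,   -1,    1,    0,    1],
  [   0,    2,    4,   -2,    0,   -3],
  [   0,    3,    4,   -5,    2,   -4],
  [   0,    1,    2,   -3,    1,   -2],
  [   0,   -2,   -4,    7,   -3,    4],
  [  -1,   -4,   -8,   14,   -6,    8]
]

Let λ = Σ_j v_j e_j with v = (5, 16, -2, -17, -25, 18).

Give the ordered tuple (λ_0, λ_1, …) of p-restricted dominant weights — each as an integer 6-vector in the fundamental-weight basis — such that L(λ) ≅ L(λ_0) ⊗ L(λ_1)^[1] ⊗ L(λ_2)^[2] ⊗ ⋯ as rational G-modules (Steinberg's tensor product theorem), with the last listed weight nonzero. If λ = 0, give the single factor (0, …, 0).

Change of basis e → ω: c = M·v where v = (5, 16, -2, -17, -25, 18):
  c_1 = (0)·(5) + (0)·(16) + (-1)·(-2) + (1)·(-17) + (0)·(-25) + (1)·(18) = 3
  c_2 = (0)·(5) + (2)·(16) + (4)·(-2) + (-2)·(-17) + (0)·(-25) + (-3)·(18) = 4
  c_3 = (0)·(5) + (3)·(16) + (4)·(-2) + (-5)·(-17) + (2)·(-25) + (-4)·(18) = 3
  c_4 = (0)·(5) + (1)·(16) + (2)·(-2) + (-3)·(-17) + (1)·(-25) + (-2)·(18) = 2
  c_5 = (0)·(5) + (-2)·(16) + (-4)·(-2) + (7)·(-17) + (-3)·(-25) + (4)·(18) = 4
  c_6 = (-1)·(5) + (-4)·(16) + (-8)·(-2) + (14)·(-17) + (-6)·(-25) + (8)·(18) = 3
Expand coordinatewise in base 5:
  c_1 = 3 = 3·5^0
  c_2 = 4 = 4·5^0
  c_3 = 3 = 3·5^0
  c_4 = 2 = 2·5^0
  c_5 = 4 = 4·5^0
  c_6 = 3 = 3·5^0
p-restricted factor λ_0 = (3, 4, 3, 2, 4, 3)

((3, 4, 3, 2, 4, 3),)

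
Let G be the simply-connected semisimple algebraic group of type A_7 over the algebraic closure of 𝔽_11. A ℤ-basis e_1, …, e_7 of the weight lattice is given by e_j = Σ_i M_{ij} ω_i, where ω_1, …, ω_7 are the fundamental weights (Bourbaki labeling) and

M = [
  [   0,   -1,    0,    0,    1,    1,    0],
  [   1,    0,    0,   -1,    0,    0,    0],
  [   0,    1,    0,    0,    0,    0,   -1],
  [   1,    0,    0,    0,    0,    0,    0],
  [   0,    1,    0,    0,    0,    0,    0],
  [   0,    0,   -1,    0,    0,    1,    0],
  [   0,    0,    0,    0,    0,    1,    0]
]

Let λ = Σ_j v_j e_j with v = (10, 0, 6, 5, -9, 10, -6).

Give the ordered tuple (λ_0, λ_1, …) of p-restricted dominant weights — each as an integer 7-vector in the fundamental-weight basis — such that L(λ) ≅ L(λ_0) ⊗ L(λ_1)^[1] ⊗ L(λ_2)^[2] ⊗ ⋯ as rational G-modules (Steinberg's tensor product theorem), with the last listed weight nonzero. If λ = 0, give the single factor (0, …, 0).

((1, 5, 6, 10, 0, 4, 10),)

In the fundamental-weight basis, λ has coordinates c = M·v (v = (10, 0, 6, 5, -9, 10, -6)):
  c_1 = (0)·(10) + (-1)·(0) + (0)·(6) + (0)·(5) + (1)·(-9) + (1)·(10) + (0)·(-6) = 1
  c_2 = (1)·(10) + (0)·(0) + (0)·(6) + (-1)·(5) + (0)·(-9) + (0)·(10) + (0)·(-6) = 5
  c_3 = (0)·(10) + (1)·(0) + (0)·(6) + (0)·(5) + (0)·(-9) + (0)·(10) + (-1)·(-6) = 6
  c_4 = (1)·(10) + (0)·(0) + (0)·(6) + (0)·(5) + (0)·(-9) + (0)·(10) + (0)·(-6) = 10
  c_5 = (0)·(10) + (1)·(0) + (0)·(6) + (0)·(5) + (0)·(-9) + (0)·(10) + (0)·(-6) = 0
  c_6 = (0)·(10) + (0)·(0) + (-1)·(6) + (0)·(5) + (0)·(-9) + (1)·(10) + (0)·(-6) = 4
  c_7 = (0)·(10) + (0)·(0) + (0)·(6) + (0)·(5) + (0)·(-9) + (1)·(10) + (0)·(-6) = 10
Expand coordinatewise in base 11:
  c_1 = 1 = 1·11^0
  c_2 = 5 = 5·11^0
  c_3 = 6 = 6·11^0
  c_4 = 10 = 10·11^0
  c_5 = 0
  c_6 = 4 = 4·11^0
  c_7 = 10 = 10·11^0
p-restricted factor λ_0 = (1, 5, 6, 10, 0, 4, 10)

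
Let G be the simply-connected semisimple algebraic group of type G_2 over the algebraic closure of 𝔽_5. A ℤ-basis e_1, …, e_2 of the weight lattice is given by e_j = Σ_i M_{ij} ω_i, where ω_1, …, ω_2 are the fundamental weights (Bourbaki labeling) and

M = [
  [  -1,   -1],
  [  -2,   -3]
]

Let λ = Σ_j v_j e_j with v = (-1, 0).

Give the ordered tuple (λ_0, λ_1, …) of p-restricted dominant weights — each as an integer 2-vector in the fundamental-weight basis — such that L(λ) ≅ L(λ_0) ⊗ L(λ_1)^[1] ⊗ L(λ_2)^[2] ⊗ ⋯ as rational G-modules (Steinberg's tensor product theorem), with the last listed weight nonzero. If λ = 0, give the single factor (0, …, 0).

Converting to the ω-basis (c_i = row i of M dotted with v = (-1, 0)):
  c_1 = (-1)·(-1) + (-1)·(0) = 1
  c_2 = (-2)·(-1) + (-3)·(0) = 2
p = 5; digits c_i = Σ_j d_{ij}·5^j, 0 ≤ d_{ij} < 5:
  c_1 = 1 = 1·5^0
  c_2 = 2 = 2·5^0
p-restricted factor λ_0 = (1, 2)

((1, 2),)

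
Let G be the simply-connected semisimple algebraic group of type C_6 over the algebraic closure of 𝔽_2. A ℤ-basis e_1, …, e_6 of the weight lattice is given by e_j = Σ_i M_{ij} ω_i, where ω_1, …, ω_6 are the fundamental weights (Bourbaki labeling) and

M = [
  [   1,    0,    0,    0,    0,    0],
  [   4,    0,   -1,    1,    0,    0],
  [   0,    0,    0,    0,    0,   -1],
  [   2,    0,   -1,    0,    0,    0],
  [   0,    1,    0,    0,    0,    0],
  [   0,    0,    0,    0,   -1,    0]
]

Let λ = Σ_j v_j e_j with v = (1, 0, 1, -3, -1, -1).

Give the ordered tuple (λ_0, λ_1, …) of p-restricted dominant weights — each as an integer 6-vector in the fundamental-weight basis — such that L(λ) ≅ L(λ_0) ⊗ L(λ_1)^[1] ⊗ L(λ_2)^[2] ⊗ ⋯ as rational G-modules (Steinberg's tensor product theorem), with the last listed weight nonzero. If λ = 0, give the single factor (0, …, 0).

((1, 0, 1, 1, 0, 1),)

In the fundamental-weight basis, λ has coordinates c = M·v (v = (1, 0, 1, -3, -1, -1)):
  c_1 = 1·1 + 0·0 + 0·1 + (0)·(-3) + (0)·(-1) + (0)·(-1) = 1
  c_2 = 4·1 + 0·0 + (-1)·(1) + (1)·(-3) + (0)·(-1) + (0)·(-1) = 0
  c_3 = 0·1 + 0·0 + 0·1 + (0)·(-3) + (0)·(-1) + (-1)·(-1) = 1
  c_4 = 2·1 + 0·0 + (-1)·(1) + (0)·(-3) + (0)·(-1) + (0)·(-1) = 1
  c_5 = 0·1 + 1·0 + 0·1 + (0)·(-3) + (0)·(-1) + (0)·(-1) = 0
  c_6 = 0·1 + 0·0 + 0·1 + (0)·(-3) + (-1)·(-1) + (0)·(-1) = 1
Writing each c_i in base p = 2:
  c_1 = 1 = 1·2^0
  c_2 = 0
  c_3 = 1 = 1·2^0
  c_4 = 1 = 1·2^0
  c_5 = 0
  c_6 = 1 = 1·2^0
Factor λ_0 = (1, 0, 1, 1, 0, 1)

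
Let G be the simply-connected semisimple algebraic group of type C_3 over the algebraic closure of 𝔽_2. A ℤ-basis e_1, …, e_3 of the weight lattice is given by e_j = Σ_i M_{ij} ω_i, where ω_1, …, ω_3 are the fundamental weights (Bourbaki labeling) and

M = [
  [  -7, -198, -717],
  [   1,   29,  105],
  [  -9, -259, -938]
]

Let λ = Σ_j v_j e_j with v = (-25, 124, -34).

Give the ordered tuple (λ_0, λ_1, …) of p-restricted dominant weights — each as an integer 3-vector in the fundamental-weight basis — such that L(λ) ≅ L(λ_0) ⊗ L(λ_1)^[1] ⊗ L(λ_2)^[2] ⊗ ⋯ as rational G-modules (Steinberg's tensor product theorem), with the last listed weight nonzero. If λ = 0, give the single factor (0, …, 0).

ω-coordinates c = M·v, v = (-25, 124, -34):
  c_1 = -7*-25 + -198*124 + -717*-34 = 1
  c_2 = 1*-25 + 29*124 + 105*-34 = 1
  c_3 = -9*-25 + -259*124 + -938*-34 = 1
Writing each c_i in base p = 2:
  c_1 = 1 = 1·2^0
  c_2 = 1 = 1·2^0
  c_3 = 1 = 1·2^0
λ_0 = (1, 1, 1)

((1, 1, 1),)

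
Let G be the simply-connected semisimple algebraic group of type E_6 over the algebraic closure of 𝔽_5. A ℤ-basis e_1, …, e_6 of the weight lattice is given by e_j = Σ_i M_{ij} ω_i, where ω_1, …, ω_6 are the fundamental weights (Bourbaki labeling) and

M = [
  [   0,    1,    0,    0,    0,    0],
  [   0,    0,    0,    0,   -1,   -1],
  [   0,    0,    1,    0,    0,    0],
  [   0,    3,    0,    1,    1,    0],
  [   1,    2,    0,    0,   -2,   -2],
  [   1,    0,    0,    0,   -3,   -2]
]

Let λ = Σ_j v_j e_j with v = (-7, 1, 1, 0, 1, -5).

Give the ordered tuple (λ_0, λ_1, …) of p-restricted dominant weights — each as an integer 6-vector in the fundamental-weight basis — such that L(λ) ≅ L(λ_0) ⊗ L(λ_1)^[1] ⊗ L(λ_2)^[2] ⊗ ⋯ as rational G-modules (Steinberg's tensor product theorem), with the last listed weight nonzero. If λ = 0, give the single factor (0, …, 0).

((1, 4, 1, 4, 3, 0),)

Converting to the ω-basis (c_i = row i of M dotted with v = (-7, 1, 1, 0, 1, -5)):
  c_1 = (0)·(-7) + 1·1 + 0·1 + 0·0 + 0·1 + (0)·(-5) = 1
  c_2 = (0)·(-7) + 0·1 + 0·1 + 0·0 + (-1)·(1) + (-1)·(-5) = 4
  c_3 = (0)·(-7) + 0·1 + 1·1 + 0·0 + 0·1 + (0)·(-5) = 1
  c_4 = (0)·(-7) + 3·1 + 0·1 + 1·0 + 1·1 + (0)·(-5) = 4
  c_5 = (1)·(-7) + 2·1 + 0·1 + 0·0 + (-2)·(1) + (-2)·(-5) = 3
  c_6 = (1)·(-7) + 0·1 + 0·1 + 0·0 + (-3)·(1) + (-2)·(-5) = 0
Expand coordinatewise in base 5:
  c_1 = 1 = 1·5^0
  c_2 = 4 = 4·5^0
  c_3 = 1 = 1·5^0
  c_4 = 4 = 4·5^0
  c_5 = 3 = 3·5^0
  c_6 = 0
Factor λ_0 = (1, 4, 1, 4, 3, 0)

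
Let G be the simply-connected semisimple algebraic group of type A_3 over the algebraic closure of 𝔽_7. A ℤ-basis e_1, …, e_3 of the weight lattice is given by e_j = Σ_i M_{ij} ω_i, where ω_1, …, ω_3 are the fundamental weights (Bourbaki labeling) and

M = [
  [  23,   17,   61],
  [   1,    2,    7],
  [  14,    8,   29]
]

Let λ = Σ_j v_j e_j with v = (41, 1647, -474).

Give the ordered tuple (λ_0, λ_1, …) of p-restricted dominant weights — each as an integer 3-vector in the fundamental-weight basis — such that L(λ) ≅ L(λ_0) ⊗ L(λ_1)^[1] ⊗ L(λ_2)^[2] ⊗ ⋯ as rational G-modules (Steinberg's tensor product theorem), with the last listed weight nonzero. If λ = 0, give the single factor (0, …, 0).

Change of basis e → ω: c = M·v where v = (41, 1647, -474):
  c_1 = (23)·(41) + (17)·(1647) + (61)·(-474) = 28
  c_2 = (1)·(41) + (2)·(1647) + (7)·(-474) = 17
  c_3 = (14)·(41) + (8)·(1647) + (29)·(-474) = 4
Base-7 expansion of each c_i:
  c_1 = 28 = 0·7^0 + 4·7^1
  c_2 = 17 = 3·7^0 + 2·7^1
  c_3 = 4 = 4·7^0
Factor λ_0 = (0, 3, 4)
Factor λ_1 = (4, 2, 0)

((0, 3, 4), (4, 2, 0))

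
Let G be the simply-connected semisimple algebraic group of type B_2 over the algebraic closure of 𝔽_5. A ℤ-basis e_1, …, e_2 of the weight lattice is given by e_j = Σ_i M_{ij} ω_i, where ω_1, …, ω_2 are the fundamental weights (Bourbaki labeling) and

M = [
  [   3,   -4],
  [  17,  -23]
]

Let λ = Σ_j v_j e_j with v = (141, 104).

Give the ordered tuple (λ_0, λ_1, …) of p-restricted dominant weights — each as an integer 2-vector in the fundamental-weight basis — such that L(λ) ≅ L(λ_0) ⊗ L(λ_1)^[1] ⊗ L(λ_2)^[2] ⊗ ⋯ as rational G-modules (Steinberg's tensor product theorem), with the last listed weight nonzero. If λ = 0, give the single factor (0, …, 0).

((2, 0), (1, 1))

Change of basis e → ω: c = M·v where v = (141, 104):
  c_1 = 3·141 + (-4)·(104) = 7
  c_2 = 17·141 + (-23)·(104) = 5
Writing each c_i in base p = 5:
  c_1 = 7 = 2·5^0 + 1·5^1
  c_2 = 5 = 0·5^0 + 1·5^1
p-restricted factor λ_0 = (2, 0)
p-restricted factor λ_1 = (1, 1)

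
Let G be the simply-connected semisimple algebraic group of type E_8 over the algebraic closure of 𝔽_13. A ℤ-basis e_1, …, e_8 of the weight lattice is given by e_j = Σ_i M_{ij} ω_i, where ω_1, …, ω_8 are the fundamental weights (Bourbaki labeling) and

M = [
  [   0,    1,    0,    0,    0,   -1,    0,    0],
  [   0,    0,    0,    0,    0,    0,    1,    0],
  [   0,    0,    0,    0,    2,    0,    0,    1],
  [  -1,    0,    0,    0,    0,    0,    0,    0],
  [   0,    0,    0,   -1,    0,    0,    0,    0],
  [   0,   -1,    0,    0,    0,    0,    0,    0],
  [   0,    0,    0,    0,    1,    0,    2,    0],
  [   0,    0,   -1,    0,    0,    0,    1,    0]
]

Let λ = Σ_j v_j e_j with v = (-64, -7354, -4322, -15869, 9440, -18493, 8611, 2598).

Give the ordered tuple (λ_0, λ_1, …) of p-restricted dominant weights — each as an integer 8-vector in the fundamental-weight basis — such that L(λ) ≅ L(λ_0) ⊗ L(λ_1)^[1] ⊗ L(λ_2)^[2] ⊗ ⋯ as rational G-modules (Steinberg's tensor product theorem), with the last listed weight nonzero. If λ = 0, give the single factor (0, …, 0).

((11, 5, 2, 12, 9, 9, 12, 11), (11, 12, 1, 4, 11, 6, 9, 6), (0, 11, 10, 0, 2, 4, 1, 11), (5, 3, 9, 0, 7, 3, 12, 5))

Converting to the ω-basis (c_i = row i of M dotted with v = (-64, -7354, -4322, -15869, 9440, -18493, 8611, 2598)):
  c_1 = (0)·(-64) + (1)·(-7354) + (0)·(-4322) + (0)·(-15869) + 0·9440 + (-1)·(-18493) + 0·8611 + 0·2598 = 11139
  c_2 = (0)·(-64) + (0)·(-7354) + (0)·(-4322) + (0)·(-15869) + 0·9440 + (0)·(-18493) + 1·8611 + 0·2598 = 8611
  c_3 = (0)·(-64) + (0)·(-7354) + (0)·(-4322) + (0)·(-15869) + 2·9440 + (0)·(-18493) + 0·8611 + 1·2598 = 21478
  c_4 = (-1)·(-64) + (0)·(-7354) + (0)·(-4322) + (0)·(-15869) + 0·9440 + (0)·(-18493) + 0·8611 + 0·2598 = 64
  c_5 = (0)·(-64) + (0)·(-7354) + (0)·(-4322) + (-1)·(-15869) + 0·9440 + (0)·(-18493) + 0·8611 + 0·2598 = 15869
  c_6 = (0)·(-64) + (-1)·(-7354) + (0)·(-4322) + (0)·(-15869) + 0·9440 + (0)·(-18493) + 0·8611 + 0·2598 = 7354
  c_7 = (0)·(-64) + (0)·(-7354) + (0)·(-4322) + (0)·(-15869) + 1·9440 + (0)·(-18493) + 2·8611 + 0·2598 = 26662
  c_8 = (0)·(-64) + (0)·(-7354) + (-1)·(-4322) + (0)·(-15869) + 0·9440 + (0)·(-18493) + 1·8611 + 0·2598 = 12933
p = 13; digits c_i = Σ_j d_{ij}·13^j, 0 ≤ d_{ij} < 13:
  c_1 = 11139 = 11·13^0 + 11·13^1 + 0·13^2 + 5·13^3
  c_2 = 8611 = 5·13^0 + 12·13^1 + 11·13^2 + 3·13^3
  c_3 = 21478 = 2·13^0 + 1·13^1 + 10·13^2 + 9·13^3
  c_4 = 64 = 12·13^0 + 4·13^1
  c_5 = 15869 = 9·13^0 + 11·13^1 + 2·13^2 + 7·13^3
  c_6 = 7354 = 9·13^0 + 6·13^1 + 4·13^2 + 3·13^3
  c_7 = 26662 = 12·13^0 + 9·13^1 + 1·13^2 + 12·13^3
  c_8 = 12933 = 11·13^0 + 6·13^1 + 11·13^2 + 5·13^3
Factor λ_0 = (11, 5, 2, 12, 9, 9, 12, 11)
Factor λ_1 = (11, 12, 1, 4, 11, 6, 9, 6)
Factor λ_2 = (0, 11, 10, 0, 2, 4, 1, 11)
Factor λ_3 = (5, 3, 9, 0, 7, 3, 12, 5)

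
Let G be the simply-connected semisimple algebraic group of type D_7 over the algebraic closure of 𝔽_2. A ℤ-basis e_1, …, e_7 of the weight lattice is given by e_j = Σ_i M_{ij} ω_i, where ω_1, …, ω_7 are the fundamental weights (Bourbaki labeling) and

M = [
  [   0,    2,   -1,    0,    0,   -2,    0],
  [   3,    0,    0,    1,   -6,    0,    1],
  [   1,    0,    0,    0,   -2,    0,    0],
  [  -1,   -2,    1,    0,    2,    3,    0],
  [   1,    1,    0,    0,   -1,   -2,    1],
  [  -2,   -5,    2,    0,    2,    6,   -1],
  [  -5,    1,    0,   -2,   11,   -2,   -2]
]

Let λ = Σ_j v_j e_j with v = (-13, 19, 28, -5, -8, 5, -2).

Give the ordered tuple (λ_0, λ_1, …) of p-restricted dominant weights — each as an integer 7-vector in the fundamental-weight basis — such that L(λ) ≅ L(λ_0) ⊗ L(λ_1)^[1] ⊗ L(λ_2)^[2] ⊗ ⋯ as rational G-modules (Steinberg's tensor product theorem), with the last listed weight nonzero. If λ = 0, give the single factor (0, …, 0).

((0, 0, 1, 0, 0, 1, 0), (0, 1, 1, 1, 1, 1, 0))

ω-coordinates c = M·v, v = (-13, 19, 28, -5, -8, 5, -2):
  c_1 = 0*-13 + 2*19 + -1*28 + 0*-5 + 0*-8 + -2*5 + 0*-2 = 0
  c_2 = 3*-13 + 0*19 + 0*28 + 1*-5 + -6*-8 + 0*5 + 1*-2 = 2
  c_3 = 1*-13 + 0*19 + 0*28 + 0*-5 + -2*-8 + 0*5 + 0*-2 = 3
  c_4 = -1*-13 + -2*19 + 1*28 + 0*-5 + 2*-8 + 3*5 + 0*-2 = 2
  c_5 = 1*-13 + 1*19 + 0*28 + 0*-5 + -1*-8 + -2*5 + 1*-2 = 2
  c_6 = -2*-13 + -5*19 + 2*28 + 0*-5 + 2*-8 + 6*5 + -1*-2 = 3
  c_7 = -5*-13 + 1*19 + 0*28 + -2*-5 + 11*-8 + -2*5 + -2*-2 = 0
Expand coordinatewise in base 2:
  c_1 = 0
  c_2 = 2 = 0·2^0 + 1·2^1
  c_3 = 3 = 1·2^0 + 1·2^1
  c_4 = 2 = 0·2^0 + 1·2^1
  c_5 = 2 = 0·2^0 + 1·2^1
  c_6 = 3 = 1·2^0 + 1·2^1
  c_7 = 0
Factor λ_0 = (0, 0, 1, 0, 0, 1, 0)
Factor λ_1 = (0, 1, 1, 1, 1, 1, 0)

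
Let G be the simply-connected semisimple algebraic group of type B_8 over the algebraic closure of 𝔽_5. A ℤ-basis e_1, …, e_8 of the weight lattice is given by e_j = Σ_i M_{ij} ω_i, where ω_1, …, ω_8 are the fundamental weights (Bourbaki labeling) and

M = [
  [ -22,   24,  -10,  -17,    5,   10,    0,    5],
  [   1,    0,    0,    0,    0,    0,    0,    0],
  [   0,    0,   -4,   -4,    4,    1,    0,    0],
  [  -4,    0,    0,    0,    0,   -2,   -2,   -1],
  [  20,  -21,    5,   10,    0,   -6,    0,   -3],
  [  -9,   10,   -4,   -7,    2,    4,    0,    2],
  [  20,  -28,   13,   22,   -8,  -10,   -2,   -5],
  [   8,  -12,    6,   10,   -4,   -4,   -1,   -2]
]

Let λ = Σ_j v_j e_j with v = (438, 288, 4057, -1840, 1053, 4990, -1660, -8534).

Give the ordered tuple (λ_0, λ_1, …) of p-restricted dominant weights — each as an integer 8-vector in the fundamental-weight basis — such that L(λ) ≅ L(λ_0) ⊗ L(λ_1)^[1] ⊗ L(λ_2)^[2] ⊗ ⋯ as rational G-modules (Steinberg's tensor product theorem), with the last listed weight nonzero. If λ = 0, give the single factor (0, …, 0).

Compute c_i = Σ_j M_{ij} v_j with v = (438, 288, 4057, -1840, 1053, 4990, -1660, -8534):
  c_1 = (-22)·(438) + (24)·(288) + (-10)·(4057) + (-17)·(-1840) + (5)·(1053) + (10)·(4990) + (0)·(-1660) + (5)·(-8534) = 481
  c_2 = (1)·(438) + (0)·(288) + (0)·(4057) + (0)·(-1840) + (0)·(1053) + (0)·(4990) + (0)·(-1660) + (0)·(-8534) = 438
  c_3 = (0)·(438) + (0)·(288) + (-4)·(4057) + (-4)·(-1840) + (4)·(1053) + (1)·(4990) + (0)·(-1660) + (0)·(-8534) = 334
  c_4 = (-4)·(438) + (0)·(288) + (0)·(4057) + (0)·(-1840) + (0)·(1053) + (-2)·(4990) + (-2)·(-1660) + (-1)·(-8534) = 122
  c_5 = (20)·(438) + (-21)·(288) + (5)·(4057) + (10)·(-1840) + (0)·(1053) + (-6)·(4990) + (0)·(-1660) + (-3)·(-8534) = 259
  c_6 = (-9)·(438) + (10)·(288) + (-4)·(4057) + (-7)·(-1840) + (2)·(1053) + (4)·(4990) + (0)·(-1660) + (2)·(-8534) = 588
  c_7 = (20)·(438) + (-28)·(288) + (13)·(4057) + (22)·(-1840) + (-8)·(1053) + (-10)·(4990) + (-2)·(-1660) + (-5)·(-8534) = 623
  c_8 = (8)·(438) + (-12)·(288) + (6)·(4057) + (10)·(-1840) + (-4)·(1053) + (-4)·(4990) + (-1)·(-1660) + (-2)·(-8534) = 546
Expand coordinatewise in base 5:
  c_1 = 481 = 1·5^0 + 1·5^1 + 4·5^2 + 3·5^3
  c_2 = 438 = 3·5^0 + 2·5^1 + 2·5^2 + 3·5^3
  c_3 = 334 = 4·5^0 + 1·5^1 + 3·5^2 + 2·5^3
  c_4 = 122 = 2·5^0 + 4·5^1 + 4·5^2
  c_5 = 259 = 4·5^0 + 1·5^1 + 0·5^2 + 2·5^3
  c_6 = 588 = 3·5^0 + 2·5^1 + 3·5^2 + 4·5^3
  c_7 = 623 = 3·5^0 + 4·5^1 + 4·5^2 + 4·5^3
  c_8 = 546 = 1·5^0 + 4·5^1 + 1·5^2 + 4·5^3
p-restricted factor λ_0 = (1, 3, 4, 2, 4, 3, 3, 1)
p-restricted factor λ_1 = (1, 2, 1, 4, 1, 2, 4, 4)
p-restricted factor λ_2 = (4, 2, 3, 4, 0, 3, 4, 1)
p-restricted factor λ_3 = (3, 3, 2, 0, 2, 4, 4, 4)

((1, 3, 4, 2, 4, 3, 3, 1), (1, 2, 1, 4, 1, 2, 4, 4), (4, 2, 3, 4, 0, 3, 4, 1), (3, 3, 2, 0, 2, 4, 4, 4))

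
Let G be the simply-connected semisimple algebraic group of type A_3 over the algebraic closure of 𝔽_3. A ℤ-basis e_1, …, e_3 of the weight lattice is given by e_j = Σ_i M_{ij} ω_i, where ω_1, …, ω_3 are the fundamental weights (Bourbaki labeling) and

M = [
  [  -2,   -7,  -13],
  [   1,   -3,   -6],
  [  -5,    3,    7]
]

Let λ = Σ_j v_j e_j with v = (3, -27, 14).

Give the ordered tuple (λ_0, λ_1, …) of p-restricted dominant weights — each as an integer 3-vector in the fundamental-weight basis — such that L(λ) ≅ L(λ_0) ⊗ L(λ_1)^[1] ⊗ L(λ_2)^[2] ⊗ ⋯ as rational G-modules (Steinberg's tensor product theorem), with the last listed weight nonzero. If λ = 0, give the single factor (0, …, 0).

((1, 0, 2),)

Change of basis e → ω: c = M·v where v = (3, -27, 14):
  c_1 = (-2)·(3) + (-7)·(-27) + (-13)·(14) = 1
  c_2 = 1·3 + (-3)·(-27) + (-6)·(14) = 0
  c_3 = (-5)·(3) + (3)·(-27) + 7·14 = 2
Base-3 expansion of each c_i:
  c_1 = 1 = 1·3^0
  c_2 = 0
  c_3 = 2 = 2·3^0
Factor λ_0 = (1, 0, 2)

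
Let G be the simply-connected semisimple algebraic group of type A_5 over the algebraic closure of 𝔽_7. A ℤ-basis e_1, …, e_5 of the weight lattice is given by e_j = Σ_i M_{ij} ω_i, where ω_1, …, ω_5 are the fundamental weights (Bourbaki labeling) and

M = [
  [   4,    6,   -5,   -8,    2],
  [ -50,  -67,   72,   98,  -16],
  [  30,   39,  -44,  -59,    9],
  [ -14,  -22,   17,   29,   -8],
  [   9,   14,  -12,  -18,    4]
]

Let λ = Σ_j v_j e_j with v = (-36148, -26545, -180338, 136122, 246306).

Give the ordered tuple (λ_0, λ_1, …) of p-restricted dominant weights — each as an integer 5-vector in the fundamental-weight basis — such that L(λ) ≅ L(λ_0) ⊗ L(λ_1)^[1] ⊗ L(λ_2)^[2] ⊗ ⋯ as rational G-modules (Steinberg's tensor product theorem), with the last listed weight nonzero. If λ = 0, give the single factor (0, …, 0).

((1, 2, 5, 6, 1), (6, 0, 6, 4, 2), (1, 6, 0, 0, 1), (4, 1, 2, 4, 6))

In the fundamental-weight basis, λ has coordinates c = M·v (v = (-36148, -26545, -180338, 136122, 246306)):
  c_1 = (4)·(-36148) + (6)·(-26545) + (-5)·(-180338) + (-8)·(136122) + 2·246306 = 1464
  c_2 = (-50)·(-36148) + (-67)·(-26545) + (72)·(-180338) + 98·136122 + (-16)·(246306) = 639
  c_3 = (30)·(-36148) + (39)·(-26545) + (-44)·(-180338) + (-59)·(136122) + 9·246306 = 733
  c_4 = (-14)·(-36148) + (-22)·(-26545) + (17)·(-180338) + 29·136122 + (-8)·(246306) = 1406
  c_5 = (9)·(-36148) + (14)·(-26545) + (-12)·(-180338) + (-18)·(136122) + 4·246306 = 2122
Writing each c_i in base p = 7:
  c_1 = 1464 = 1·7^0 + 6·7^1 + 1·7^2 + 4·7^3
  c_2 = 639 = 2·7^0 + 0·7^1 + 6·7^2 + 1·7^3
  c_3 = 733 = 5·7^0 + 6·7^1 + 0·7^2 + 2·7^3
  c_4 = 1406 = 6·7^0 + 4·7^1 + 0·7^2 + 4·7^3
  c_5 = 2122 = 1·7^0 + 2·7^1 + 1·7^2 + 6·7^3
p-restricted factor λ_0 = (1, 2, 5, 6, 1)
p-restricted factor λ_1 = (6, 0, 6, 4, 2)
p-restricted factor λ_2 = (1, 6, 0, 0, 1)
p-restricted factor λ_3 = (4, 1, 2, 4, 6)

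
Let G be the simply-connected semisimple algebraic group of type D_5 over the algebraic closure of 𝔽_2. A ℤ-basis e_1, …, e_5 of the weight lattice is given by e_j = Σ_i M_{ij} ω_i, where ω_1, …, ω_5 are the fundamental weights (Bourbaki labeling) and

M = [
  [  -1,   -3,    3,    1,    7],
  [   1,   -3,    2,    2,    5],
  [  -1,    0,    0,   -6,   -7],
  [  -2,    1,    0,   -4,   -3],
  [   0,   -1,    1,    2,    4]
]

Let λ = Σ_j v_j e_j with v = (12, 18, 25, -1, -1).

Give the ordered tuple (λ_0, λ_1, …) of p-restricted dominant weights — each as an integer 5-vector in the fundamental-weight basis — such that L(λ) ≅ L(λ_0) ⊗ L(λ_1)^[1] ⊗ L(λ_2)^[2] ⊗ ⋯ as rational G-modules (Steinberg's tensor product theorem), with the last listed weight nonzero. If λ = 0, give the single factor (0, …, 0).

ω-coordinates c = M·v, v = (12, 18, 25, -1, -1):
  c_1 = (-1)·(12) + (-3)·(18) + 3·25 + (1)·(-1) + (7)·(-1) = 1
  c_2 = 1·12 + (-3)·(18) + 2·25 + (2)·(-1) + (5)·(-1) = 1
  c_3 = (-1)·(12) + 0·18 + 0·25 + (-6)·(-1) + (-7)·(-1) = 1
  c_4 = (-2)·(12) + 1·18 + 0·25 + (-4)·(-1) + (-3)·(-1) = 1
  c_5 = 0·12 + (-1)·(18) + 1·25 + (2)·(-1) + (4)·(-1) = 1
Writing each c_i in base p = 2:
  c_1 = 1 = 1·2^0
  c_2 = 1 = 1·2^0
  c_3 = 1 = 1·2^0
  c_4 = 1 = 1·2^0
  c_5 = 1 = 1·2^0
p-restricted factor λ_0 = (1, 1, 1, 1, 1)

((1, 1, 1, 1, 1),)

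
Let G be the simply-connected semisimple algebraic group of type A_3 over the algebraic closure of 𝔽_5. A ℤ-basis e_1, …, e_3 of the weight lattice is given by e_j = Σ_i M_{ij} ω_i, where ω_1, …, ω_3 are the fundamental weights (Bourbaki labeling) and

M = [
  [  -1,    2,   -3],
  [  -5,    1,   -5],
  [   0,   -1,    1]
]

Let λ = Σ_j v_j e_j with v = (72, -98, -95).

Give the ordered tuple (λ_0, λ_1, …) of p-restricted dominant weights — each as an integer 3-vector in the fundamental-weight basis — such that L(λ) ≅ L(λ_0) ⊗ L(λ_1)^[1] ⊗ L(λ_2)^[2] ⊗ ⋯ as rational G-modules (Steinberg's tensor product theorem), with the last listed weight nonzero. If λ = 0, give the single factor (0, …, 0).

((2, 2, 3), (3, 3, 0))

Compute c_i = Σ_j M_{ij} v_j with v = (72, -98, -95):
  c_1 = -1*72 + 2*-98 + -3*-95 = 17
  c_2 = -5*72 + 1*-98 + -5*-95 = 17
  c_3 = 0*72 + -1*-98 + 1*-95 = 3
Base-5 expansion of each c_i:
  c_1 = 17 = 2·5^0 + 3·5^1
  c_2 = 17 = 2·5^0 + 3·5^1
  c_3 = 3 = 3·5^0
p-restricted factor λ_0 = (2, 2, 3)
p-restricted factor λ_1 = (3, 3, 0)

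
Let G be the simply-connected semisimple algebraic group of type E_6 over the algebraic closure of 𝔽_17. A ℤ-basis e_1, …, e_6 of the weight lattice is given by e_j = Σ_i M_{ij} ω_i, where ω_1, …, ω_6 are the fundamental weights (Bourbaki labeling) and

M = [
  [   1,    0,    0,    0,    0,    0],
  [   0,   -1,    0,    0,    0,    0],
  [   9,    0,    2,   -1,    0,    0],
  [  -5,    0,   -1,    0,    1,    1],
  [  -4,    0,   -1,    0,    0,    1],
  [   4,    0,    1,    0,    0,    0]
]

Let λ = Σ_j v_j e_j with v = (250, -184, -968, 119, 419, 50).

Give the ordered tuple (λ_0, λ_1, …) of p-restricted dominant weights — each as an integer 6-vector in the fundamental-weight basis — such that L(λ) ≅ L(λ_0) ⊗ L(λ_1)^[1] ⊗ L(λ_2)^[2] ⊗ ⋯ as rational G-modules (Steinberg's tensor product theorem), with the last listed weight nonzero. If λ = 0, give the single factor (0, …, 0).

((12, 14, 8, 0, 1, 15), (14, 10, 11, 11, 1, 1))

ω-coordinates c = M·v, v = (250, -184, -968, 119, 419, 50):
  c_1 = 1*250 + 0*-184 + 0*-968 + 0*119 + 0*419 + 0*50 = 250
  c_2 = 0*250 + -1*-184 + 0*-968 + 0*119 + 0*419 + 0*50 = 184
  c_3 = 9*250 + 0*-184 + 2*-968 + -1*119 + 0*419 + 0*50 = 195
  c_4 = -5*250 + 0*-184 + -1*-968 + 0*119 + 1*419 + 1*50 = 187
  c_5 = -4*250 + 0*-184 + -1*-968 + 0*119 + 0*419 + 1*50 = 18
  c_6 = 4*250 + 0*-184 + 1*-968 + 0*119 + 0*419 + 0*50 = 32
Base-17 expansion of each c_i:
  c_1 = 250 = 12·17^0 + 14·17^1
  c_2 = 184 = 14·17^0 + 10·17^1
  c_3 = 195 = 8·17^0 + 11·17^1
  c_4 = 187 = 0·17^0 + 11·17^1
  c_5 = 18 = 1·17^0 + 1·17^1
  c_6 = 32 = 15·17^0 + 1·17^1
λ_0 = (12, 14, 8, 0, 1, 15)
λ_1 = (14, 10, 11, 11, 1, 1)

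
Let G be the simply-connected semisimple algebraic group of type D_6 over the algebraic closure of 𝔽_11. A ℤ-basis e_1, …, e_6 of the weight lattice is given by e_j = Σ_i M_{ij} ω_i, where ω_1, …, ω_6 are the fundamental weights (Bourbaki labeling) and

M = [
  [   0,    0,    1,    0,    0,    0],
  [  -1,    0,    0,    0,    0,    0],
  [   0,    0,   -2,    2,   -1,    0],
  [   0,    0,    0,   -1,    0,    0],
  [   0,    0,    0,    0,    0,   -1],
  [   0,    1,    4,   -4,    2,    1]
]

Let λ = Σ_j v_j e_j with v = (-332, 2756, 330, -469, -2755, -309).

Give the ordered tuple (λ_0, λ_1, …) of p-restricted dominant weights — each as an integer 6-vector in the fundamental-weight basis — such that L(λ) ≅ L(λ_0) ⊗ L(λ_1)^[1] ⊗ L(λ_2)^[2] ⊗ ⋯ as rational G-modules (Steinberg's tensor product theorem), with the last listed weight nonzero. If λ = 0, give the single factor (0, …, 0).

ω-coordinates c = M·v, v = (-332, 2756, 330, -469, -2755, -309):
  c_1 = (0)·(-332) + (0)·(2756) + (1)·(330) + (0)·(-469) + (0)·(-2755) + (0)·(-309) = 330
  c_2 = (-1)·(-332) + (0)·(2756) + (0)·(330) + (0)·(-469) + (0)·(-2755) + (0)·(-309) = 332
  c_3 = (0)·(-332) + (0)·(2756) + (-2)·(330) + (2)·(-469) + (-1)·(-2755) + (0)·(-309) = 1157
  c_4 = (0)·(-332) + (0)·(2756) + (0)·(330) + (-1)·(-469) + (0)·(-2755) + (0)·(-309) = 469
  c_5 = (0)·(-332) + (0)·(2756) + (0)·(330) + (0)·(-469) + (0)·(-2755) + (-1)·(-309) = 309
  c_6 = (0)·(-332) + (1)·(2756) + (4)·(330) + (-4)·(-469) + (2)·(-2755) + (1)·(-309) = 133
Base-11 expansion of each c_i:
  c_1 = 330 = 0·11^0 + 8·11^1 + 2·11^2
  c_2 = 332 = 2·11^0 + 8·11^1 + 2·11^2
  c_3 = 1157 = 2·11^0 + 6·11^1 + 9·11^2
  c_4 = 469 = 7·11^0 + 9·11^1 + 3·11^2
  c_5 = 309 = 1·11^0 + 6·11^1 + 2·11^2
  c_6 = 133 = 1·11^0 + 1·11^1 + 1·11^2
p-restricted factor λ_0 = (0, 2, 2, 7, 1, 1)
p-restricted factor λ_1 = (8, 8, 6, 9, 6, 1)
p-restricted factor λ_2 = (2, 2, 9, 3, 2, 1)

((0, 2, 2, 7, 1, 1), (8, 8, 6, 9, 6, 1), (2, 2, 9, 3, 2, 1))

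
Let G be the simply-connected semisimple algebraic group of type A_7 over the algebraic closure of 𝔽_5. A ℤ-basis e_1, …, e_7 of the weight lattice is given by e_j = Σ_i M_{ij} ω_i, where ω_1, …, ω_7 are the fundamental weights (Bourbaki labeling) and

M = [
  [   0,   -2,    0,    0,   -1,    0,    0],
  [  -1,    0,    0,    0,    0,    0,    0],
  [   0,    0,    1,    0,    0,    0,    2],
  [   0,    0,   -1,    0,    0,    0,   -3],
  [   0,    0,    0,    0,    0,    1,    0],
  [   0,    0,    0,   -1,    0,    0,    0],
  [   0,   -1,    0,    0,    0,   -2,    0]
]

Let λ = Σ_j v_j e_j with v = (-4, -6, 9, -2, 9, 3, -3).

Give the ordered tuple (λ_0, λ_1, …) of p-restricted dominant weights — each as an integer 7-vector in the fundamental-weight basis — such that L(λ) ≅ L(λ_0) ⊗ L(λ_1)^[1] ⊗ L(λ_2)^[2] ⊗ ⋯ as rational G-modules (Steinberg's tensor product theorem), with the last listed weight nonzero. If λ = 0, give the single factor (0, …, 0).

Change of basis e → ω: c = M·v where v = (-4, -6, 9, -2, 9, 3, -3):
  c_1 = 0*-4 + -2*-6 + 0*9 + 0*-2 + -1*9 + 0*3 + 0*-3 = 3
  c_2 = -1*-4 + 0*-6 + 0*9 + 0*-2 + 0*9 + 0*3 + 0*-3 = 4
  c_3 = 0*-4 + 0*-6 + 1*9 + 0*-2 + 0*9 + 0*3 + 2*-3 = 3
  c_4 = 0*-4 + 0*-6 + -1*9 + 0*-2 + 0*9 + 0*3 + -3*-3 = 0
  c_5 = 0*-4 + 0*-6 + 0*9 + 0*-2 + 0*9 + 1*3 + 0*-3 = 3
  c_6 = 0*-4 + 0*-6 + 0*9 + -1*-2 + 0*9 + 0*3 + 0*-3 = 2
  c_7 = 0*-4 + -1*-6 + 0*9 + 0*-2 + 0*9 + -2*3 + 0*-3 = 0
Expand coordinatewise in base 5:
  c_1 = 3 = 3·5^0
  c_2 = 4 = 4·5^0
  c_3 = 3 = 3·5^0
  c_4 = 0
  c_5 = 3 = 3·5^0
  c_6 = 2 = 2·5^0
  c_7 = 0
Factor λ_0 = (3, 4, 3, 0, 3, 2, 0)

((3, 4, 3, 0, 3, 2, 0),)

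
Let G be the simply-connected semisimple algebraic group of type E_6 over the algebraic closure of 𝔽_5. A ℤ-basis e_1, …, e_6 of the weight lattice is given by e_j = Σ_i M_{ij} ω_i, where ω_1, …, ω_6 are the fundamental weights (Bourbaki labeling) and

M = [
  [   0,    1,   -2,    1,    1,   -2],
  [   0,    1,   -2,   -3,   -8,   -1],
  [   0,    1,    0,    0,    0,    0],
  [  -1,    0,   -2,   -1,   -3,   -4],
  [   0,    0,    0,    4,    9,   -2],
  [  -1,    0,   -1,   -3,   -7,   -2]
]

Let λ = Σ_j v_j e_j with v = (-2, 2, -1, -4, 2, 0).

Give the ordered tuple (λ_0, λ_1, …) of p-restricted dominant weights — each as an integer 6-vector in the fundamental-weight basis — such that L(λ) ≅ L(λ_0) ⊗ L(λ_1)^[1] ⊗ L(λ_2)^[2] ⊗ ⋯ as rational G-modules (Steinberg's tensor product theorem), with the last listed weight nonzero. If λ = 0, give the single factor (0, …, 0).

((2, 0, 2, 2, 2, 1),)

Compute c_i = Σ_j M_{ij} v_j with v = (-2, 2, -1, -4, 2, 0):
  c_1 = (0)·(-2) + (1)·(2) + (-2)·(-1) + (1)·(-4) + (1)·(2) + (-2)·(0) = 2
  c_2 = (0)·(-2) + (1)·(2) + (-2)·(-1) + (-3)·(-4) + (-8)·(2) + (-1)·(0) = 0
  c_3 = (0)·(-2) + (1)·(2) + (0)·(-1) + (0)·(-4) + (0)·(2) + (0)·(0) = 2
  c_4 = (-1)·(-2) + (0)·(2) + (-2)·(-1) + (-1)·(-4) + (-3)·(2) + (-4)·(0) = 2
  c_5 = (0)·(-2) + (0)·(2) + (0)·(-1) + (4)·(-4) + (9)·(2) + (-2)·(0) = 2
  c_6 = (-1)·(-2) + (0)·(2) + (-1)·(-1) + (-3)·(-4) + (-7)·(2) + (-2)·(0) = 1
p = 5; digits c_i = Σ_j d_{ij}·5^j, 0 ≤ d_{ij} < 5:
  c_1 = 2 = 2·5^0
  c_2 = 0
  c_3 = 2 = 2·5^0
  c_4 = 2 = 2·5^0
  c_5 = 2 = 2·5^0
  c_6 = 1 = 1·5^0
λ_0 = (2, 0, 2, 2, 2, 1)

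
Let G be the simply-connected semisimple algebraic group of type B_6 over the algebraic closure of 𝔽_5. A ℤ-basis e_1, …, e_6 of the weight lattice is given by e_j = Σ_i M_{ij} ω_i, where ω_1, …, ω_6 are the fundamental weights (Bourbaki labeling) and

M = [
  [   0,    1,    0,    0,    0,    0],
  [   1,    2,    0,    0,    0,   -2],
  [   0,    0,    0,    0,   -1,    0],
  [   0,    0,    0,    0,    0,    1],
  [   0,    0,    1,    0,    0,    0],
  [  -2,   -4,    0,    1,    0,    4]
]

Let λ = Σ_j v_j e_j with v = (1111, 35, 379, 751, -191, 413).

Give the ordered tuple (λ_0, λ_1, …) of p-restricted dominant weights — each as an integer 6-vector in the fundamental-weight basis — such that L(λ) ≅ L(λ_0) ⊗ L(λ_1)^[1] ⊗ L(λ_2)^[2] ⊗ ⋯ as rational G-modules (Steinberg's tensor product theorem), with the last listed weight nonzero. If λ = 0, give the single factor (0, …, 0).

((0, 0, 1, 3, 4, 1), (2, 1, 3, 2, 0, 3), (1, 4, 2, 1, 0, 1), (0, 2, 1, 3, 3, 0))

In the fundamental-weight basis, λ has coordinates c = M·v (v = (1111, 35, 379, 751, -191, 413)):
  c_1 = 0·1111 + 1·35 + 0·379 + 0·751 + (0)·(-191) + 0·413 = 35
  c_2 = 1·1111 + 2·35 + 0·379 + 0·751 + (0)·(-191) + (-2)·(413) = 355
  c_3 = 0·1111 + 0·35 + 0·379 + 0·751 + (-1)·(-191) + 0·413 = 191
  c_4 = 0·1111 + 0·35 + 0·379 + 0·751 + (0)·(-191) + 1·413 = 413
  c_5 = 0·1111 + 0·35 + 1·379 + 0·751 + (0)·(-191) + 0·413 = 379
  c_6 = (-2)·(1111) + (-4)·(35) + 0·379 + 1·751 + (0)·(-191) + 4·413 = 41
Base-5 expansion of each c_i:
  c_1 = 35 = 0·5^0 + 2·5^1 + 1·5^2
  c_2 = 355 = 0·5^0 + 1·5^1 + 4·5^2 + 2·5^3
  c_3 = 191 = 1·5^0 + 3·5^1 + 2·5^2 + 1·5^3
  c_4 = 413 = 3·5^0 + 2·5^1 + 1·5^2 + 3·5^3
  c_5 = 379 = 4·5^0 + 0·5^1 + 0·5^2 + 3·5^3
  c_6 = 41 = 1·5^0 + 3·5^1 + 1·5^2
Factor λ_0 = (0, 0, 1, 3, 4, 1)
Factor λ_1 = (2, 1, 3, 2, 0, 3)
Factor λ_2 = (1, 4, 2, 1, 0, 1)
Factor λ_3 = (0, 2, 1, 3, 3, 0)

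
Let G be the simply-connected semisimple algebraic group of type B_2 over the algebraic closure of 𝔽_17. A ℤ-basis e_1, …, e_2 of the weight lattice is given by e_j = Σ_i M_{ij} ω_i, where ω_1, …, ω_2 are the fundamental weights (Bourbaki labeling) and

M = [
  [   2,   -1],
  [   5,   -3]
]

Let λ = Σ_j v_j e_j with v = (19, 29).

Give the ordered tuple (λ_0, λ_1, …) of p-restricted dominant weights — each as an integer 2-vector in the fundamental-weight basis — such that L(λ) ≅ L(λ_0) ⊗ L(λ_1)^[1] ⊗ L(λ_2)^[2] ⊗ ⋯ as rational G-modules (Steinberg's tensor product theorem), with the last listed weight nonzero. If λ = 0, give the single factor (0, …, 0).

((9, 8),)

Compute c_i = Σ_j M_{ij} v_j with v = (19, 29):
  c_1 = 2*19 + -1*29 = 9
  c_2 = 5*19 + -3*29 = 8
Expand coordinatewise in base 17:
  c_1 = 9 = 9·17^0
  c_2 = 8 = 8·17^0
Factor λ_0 = (9, 8)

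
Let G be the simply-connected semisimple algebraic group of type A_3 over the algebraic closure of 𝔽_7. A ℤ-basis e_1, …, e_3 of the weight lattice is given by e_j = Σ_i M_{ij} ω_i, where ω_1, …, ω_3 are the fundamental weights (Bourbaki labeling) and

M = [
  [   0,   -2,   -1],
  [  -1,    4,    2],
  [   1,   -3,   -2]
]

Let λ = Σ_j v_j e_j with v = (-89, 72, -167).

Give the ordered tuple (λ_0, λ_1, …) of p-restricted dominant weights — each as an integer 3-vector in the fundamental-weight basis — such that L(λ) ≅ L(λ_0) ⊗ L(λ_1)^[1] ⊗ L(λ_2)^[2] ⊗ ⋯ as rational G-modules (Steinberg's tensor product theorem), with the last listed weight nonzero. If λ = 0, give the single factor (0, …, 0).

Change of basis e → ω: c = M·v where v = (-89, 72, -167):
  c_1 = (0)·(-89) + (-2)·(72) + (-1)·(-167) = 23
  c_2 = (-1)·(-89) + 4·72 + (2)·(-167) = 43
  c_3 = (1)·(-89) + (-3)·(72) + (-2)·(-167) = 29
Writing each c_i in base p = 7:
  c_1 = 23 = 2·7^0 + 3·7^1
  c_2 = 43 = 1·7^0 + 6·7^1
  c_3 = 29 = 1·7^0 + 4·7^1
p-restricted factor λ_0 = (2, 1, 1)
p-restricted factor λ_1 = (3, 6, 4)

((2, 1, 1), (3, 6, 4))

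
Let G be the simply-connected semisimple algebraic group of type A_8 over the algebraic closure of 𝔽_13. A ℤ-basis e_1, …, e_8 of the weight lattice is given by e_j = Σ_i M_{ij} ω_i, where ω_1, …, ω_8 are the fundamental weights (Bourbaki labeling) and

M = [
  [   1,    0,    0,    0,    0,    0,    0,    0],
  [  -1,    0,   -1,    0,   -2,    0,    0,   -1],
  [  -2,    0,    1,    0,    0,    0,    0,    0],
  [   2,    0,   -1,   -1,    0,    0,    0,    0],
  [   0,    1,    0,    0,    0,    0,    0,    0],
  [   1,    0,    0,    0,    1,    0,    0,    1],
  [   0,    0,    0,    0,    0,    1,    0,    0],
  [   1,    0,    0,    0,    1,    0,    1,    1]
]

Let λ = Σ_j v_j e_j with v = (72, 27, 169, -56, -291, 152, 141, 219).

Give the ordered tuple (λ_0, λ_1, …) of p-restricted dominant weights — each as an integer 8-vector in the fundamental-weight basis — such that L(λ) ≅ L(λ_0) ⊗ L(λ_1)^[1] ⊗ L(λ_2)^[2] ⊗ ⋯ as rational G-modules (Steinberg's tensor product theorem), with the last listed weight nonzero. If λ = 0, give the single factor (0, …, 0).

((7, 5, 12, 5, 1, 0, 9, 11), (5, 9, 1, 2, 2, 0, 11, 10))

Change of basis e → ω: c = M·v where v = (72, 27, 169, -56, -291, 152, 141, 219):
  c_1 = 1*72 + 0*27 + 0*169 + 0*-56 + 0*-291 + 0*152 + 0*141 + 0*219 = 72
  c_2 = -1*72 + 0*27 + -1*169 + 0*-56 + -2*-291 + 0*152 + 0*141 + -1*219 = 122
  c_3 = -2*72 + 0*27 + 1*169 + 0*-56 + 0*-291 + 0*152 + 0*141 + 0*219 = 25
  c_4 = 2*72 + 0*27 + -1*169 + -1*-56 + 0*-291 + 0*152 + 0*141 + 0*219 = 31
  c_5 = 0*72 + 1*27 + 0*169 + 0*-56 + 0*-291 + 0*152 + 0*141 + 0*219 = 27
  c_6 = 1*72 + 0*27 + 0*169 + 0*-56 + 1*-291 + 0*152 + 0*141 + 1*219 = 0
  c_7 = 0*72 + 0*27 + 0*169 + 0*-56 + 0*-291 + 1*152 + 0*141 + 0*219 = 152
  c_8 = 1*72 + 0*27 + 0*169 + 0*-56 + 1*-291 + 0*152 + 1*141 + 1*219 = 141
Writing each c_i in base p = 13:
  c_1 = 72 = 7·13^0 + 5·13^1
  c_2 = 122 = 5·13^0 + 9·13^1
  c_3 = 25 = 12·13^0 + 1·13^1
  c_4 = 31 = 5·13^0 + 2·13^1
  c_5 = 27 = 1·13^0 + 2·13^1
  c_6 = 0
  c_7 = 152 = 9·13^0 + 11·13^1
  c_8 = 141 = 11·13^0 + 10·13^1
Factor λ_0 = (7, 5, 12, 5, 1, 0, 9, 11)
Factor λ_1 = (5, 9, 1, 2, 2, 0, 11, 10)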